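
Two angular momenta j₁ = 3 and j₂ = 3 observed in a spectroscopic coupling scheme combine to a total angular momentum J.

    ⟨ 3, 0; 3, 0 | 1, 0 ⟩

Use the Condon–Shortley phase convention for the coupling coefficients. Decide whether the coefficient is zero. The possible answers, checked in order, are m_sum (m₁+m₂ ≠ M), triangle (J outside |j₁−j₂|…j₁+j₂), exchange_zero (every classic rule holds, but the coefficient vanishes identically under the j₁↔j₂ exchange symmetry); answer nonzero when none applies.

exchange_zero

m-sum: m₁+m₂ = 0+0 = 0, M = 0  ✓
triangle: |j₁−j₂| = 0 ≤ J = 1 ≤ j₁+j₂ = 6  ✓
exchange: j₁=j₂ and m₁=m₂, and (−1)^(j₁+j₂−J) = (−1)^5 = −1 forces ⟨j₁m₁;j₂m₂|JM⟩ = −⟨j₂m₂;j₁m₁|JM⟩ = −⟨j₁m₁;j₂m₂|JM⟩ ⇒ the coefficient vanishes identically
Racah sum check: Σ_k collapses to 0 ⇒ CG = 0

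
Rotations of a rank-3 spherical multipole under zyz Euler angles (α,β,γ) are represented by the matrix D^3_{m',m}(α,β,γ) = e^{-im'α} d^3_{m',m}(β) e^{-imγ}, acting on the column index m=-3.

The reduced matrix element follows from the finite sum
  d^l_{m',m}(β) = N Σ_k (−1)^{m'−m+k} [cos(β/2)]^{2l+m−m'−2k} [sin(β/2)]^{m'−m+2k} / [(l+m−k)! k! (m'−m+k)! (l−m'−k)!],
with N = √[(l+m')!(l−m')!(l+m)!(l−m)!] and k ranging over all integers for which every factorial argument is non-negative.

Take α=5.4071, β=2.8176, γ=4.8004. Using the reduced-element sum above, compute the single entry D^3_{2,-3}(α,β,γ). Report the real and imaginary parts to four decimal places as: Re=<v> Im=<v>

Re=0.3338 Im=0.1594

D^3_{2,-3}(5.4071,2.8176,4.8004) = e^{-i·2·5.4071}·d^3_{2,-3}(2.8176)·e^{-i·-3·4.8004}. Compute d first:
Half-angle: c=0.161289, s=0.986907. N=√(120·1·1·720)=293.938769
The bounds max(0,m−m')=0 and min(l+m,l−m')=0 give 1 term
  k=0: (−1)^5·293.9388/(120)·0.1613^1·0.9869^5 = -0.369880
d^3_{2,-3}(2.8176) = -0.369880
Attach z-rotation phases: D = e^{-i(2)(5.4071)}·(-0.369880)·e^{-i(-3)(4.8004)} = +0.333793+0.159354i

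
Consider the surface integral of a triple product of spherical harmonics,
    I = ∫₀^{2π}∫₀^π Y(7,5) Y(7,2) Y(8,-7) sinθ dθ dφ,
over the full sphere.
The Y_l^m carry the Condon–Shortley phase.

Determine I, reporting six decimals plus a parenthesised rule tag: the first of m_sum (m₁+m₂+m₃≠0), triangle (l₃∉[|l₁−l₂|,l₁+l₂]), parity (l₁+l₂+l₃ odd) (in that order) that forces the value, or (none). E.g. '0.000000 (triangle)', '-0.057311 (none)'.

0.131080 (none)

Checks pass: Σm=0; 22 even; l₃=8∈[0,14].
(2·7+1)(2·7+1)(2·8+1) = 3825
Δ: 6! 8! 8! / 23! → 1/22086194130
sum: t=0:+1/18289152000 t=1:−1/248832000 t=2:+1/24883200 t=3:−1/11943936 t=4:+1/24883200 t=5:−1/248832000 t=6:+1/18289152000 = -11/975421440
3j²(7 7 8; 0 0 0) = Δ·Π!·Σ² = 1750/289731  (sign -1)
sum: t=1:−1/24385536000 t=2:+1/9754214400 = 1/16257024000
3j²(7 7 8; 5 2 -7) = Δ·Π!·Σ² = 486/52003  (sign -1)
combine: 4πI² = 3825·1750/289731·486/52003 = 9112500/42204149
take √, sign +1: I = 0.13107995
No selection rule forces the value: the integral is nonzero (none).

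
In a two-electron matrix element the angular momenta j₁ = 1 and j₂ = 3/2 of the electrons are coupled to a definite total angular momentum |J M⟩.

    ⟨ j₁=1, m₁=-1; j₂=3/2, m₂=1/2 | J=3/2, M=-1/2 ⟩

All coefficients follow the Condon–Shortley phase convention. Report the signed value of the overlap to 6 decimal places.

√[4·1!1!2!/5! · 0!2!2!1!1!2!] = √(8/15)
  +(−1)^1/∏(1,0,1,1,0,1)! = -1  (running -1)
⟨..|..⟩ = √(8/15)·(-1) = -0.730297

-0.730297  (= −√(8/15))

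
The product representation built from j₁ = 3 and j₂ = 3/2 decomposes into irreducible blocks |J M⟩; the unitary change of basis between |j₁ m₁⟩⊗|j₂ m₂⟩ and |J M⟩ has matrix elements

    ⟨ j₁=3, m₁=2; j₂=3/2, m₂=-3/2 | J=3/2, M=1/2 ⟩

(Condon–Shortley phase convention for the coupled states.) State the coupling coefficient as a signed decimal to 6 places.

j₁+j₂−J=3  J+j₁−j₂=3  J−j₁+j₂=0  j₁+j₂+J+1=7
(j₁±m₁, j₂±m₂, J±M) = (5,1,0,3,2,1)
P² = 288/7
sum k=0..0:
  [0] +1/12 = 1/12
S = 1/12
C² = P²·S² = 2/7 ; C = +0.534522

+√(2/7) = +0.534522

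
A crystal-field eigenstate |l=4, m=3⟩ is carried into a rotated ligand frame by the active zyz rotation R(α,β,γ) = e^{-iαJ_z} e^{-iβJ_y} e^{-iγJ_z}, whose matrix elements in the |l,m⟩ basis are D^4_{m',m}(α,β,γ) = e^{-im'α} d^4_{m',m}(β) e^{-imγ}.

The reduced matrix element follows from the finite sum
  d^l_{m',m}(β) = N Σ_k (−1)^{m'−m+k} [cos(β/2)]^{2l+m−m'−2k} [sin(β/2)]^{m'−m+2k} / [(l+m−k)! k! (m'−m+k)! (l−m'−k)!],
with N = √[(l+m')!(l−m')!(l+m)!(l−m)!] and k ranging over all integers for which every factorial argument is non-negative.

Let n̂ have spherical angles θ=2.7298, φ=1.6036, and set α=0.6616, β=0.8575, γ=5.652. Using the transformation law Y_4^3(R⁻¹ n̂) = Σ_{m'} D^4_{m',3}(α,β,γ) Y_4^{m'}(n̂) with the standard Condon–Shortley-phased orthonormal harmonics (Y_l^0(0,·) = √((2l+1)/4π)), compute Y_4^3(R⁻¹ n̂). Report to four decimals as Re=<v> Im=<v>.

Re=-0.3889 Im=0.0599

Need the full column D^4_{m',3} for m'=−4..4 at α=0.6616, β=0.8575, γ=5.6520.
cos(β/2)=0.909486, sin(β/2)=0.415734
d^4_{-4,3}: single k=7 term ⇒ +0.005521;  D = -0.000947-0.005440i
d^4_{-3,3}: k∈[6..7] ⇒ +0.029894 -0.000892 = +0.029002;  D = -0.021480-0.019486i
d^4_{-2,3}: k∈[5..6] ⇒ +0.104870 -0.007304 = +0.097566;  D = -0.097291-0.007326i
d^4_{-1,3}: k∈[4..5] ⇒ +0.270375 -0.033897 = +0.236478;  D = -0.196967+0.130866i
d^4_{0,3}: k∈[3..4] ⇒ +0.529044 -0.110543 = +0.418501;  D = -0.132742+0.396891i
d^4_{1,3}: k∈[2..3] ⇒ +0.776387 -0.270375 = +0.506012;  D = +0.168195+0.477241i
d^4_{2,3}: k∈[1..2] ⇒ +0.800668 -0.501895 = +0.298773;  D = +0.251479+0.161317i
d^4_{3,3}: k∈[0..1] ⇒ +0.468132 -0.684709 = -0.216577;  D = -0.215676+0.019734i
d^4_{4,3}: single k=0 term ⇒ -0.605248;  D = -0.441678+0.413818i
Y_4^{m'}(θ=2.7298,φ=1.6036) and Σ D·Y over m':
  (-0.0009-0.0054i)·(+0.0113-0.0015i)  (-0.0215-0.0195i)·(-0.0072-0.0732i)  (-0.0973-0.0073i)·(-0.2609+0.0171i)  (-0.1970+0.1309i)·(+0.0164+0.4992i)  (-0.1327+0.3969i)·(+0.2634+0.0000i)  (+0.1682+0.4772i)·(-0.0164+0.4992i)  (+0.2515+0.1613i)·(-0.2609-0.0171i)  (-0.2157+0.0197i)·(+0.0072-0.0732i)  (-0.4417+0.4138i)·(+0.0113+0.0015i)
Y_4^3(R⁻¹ n̂) = -0.388868+0.059945i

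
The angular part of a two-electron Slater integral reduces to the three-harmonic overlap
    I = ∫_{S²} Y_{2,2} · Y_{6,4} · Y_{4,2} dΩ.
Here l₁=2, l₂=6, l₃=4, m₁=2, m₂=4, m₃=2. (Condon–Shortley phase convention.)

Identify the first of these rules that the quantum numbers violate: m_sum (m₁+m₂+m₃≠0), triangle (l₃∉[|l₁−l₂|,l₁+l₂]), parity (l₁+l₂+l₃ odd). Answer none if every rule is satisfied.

Σmᵢ = 8  ✗
l₃∈[|l₁−l₂|,l₁+l₂]=[4,8], have l₃=4
Σlᵢ = 12 ⇒ even

m_sum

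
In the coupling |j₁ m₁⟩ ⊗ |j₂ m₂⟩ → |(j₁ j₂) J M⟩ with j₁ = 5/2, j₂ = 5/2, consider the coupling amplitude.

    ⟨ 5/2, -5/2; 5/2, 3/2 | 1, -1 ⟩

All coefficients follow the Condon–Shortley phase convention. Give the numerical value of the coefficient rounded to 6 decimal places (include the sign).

triangle: 4!*1!*1!/7! = 24/5040
(j±m)!: 0!*5!*4!*1!*0!*2! = 5760
prefactor² = (2J+1)*Δ*N² = 576/7
  k=4: +1/(4!*0!*1!*0!*0!*1!) = 1/24
Σ = 1/24  ⇒  CG² = 576/7*(1/24)² = 1/7
CG = +√(1/7) = +0.377964

+0.377964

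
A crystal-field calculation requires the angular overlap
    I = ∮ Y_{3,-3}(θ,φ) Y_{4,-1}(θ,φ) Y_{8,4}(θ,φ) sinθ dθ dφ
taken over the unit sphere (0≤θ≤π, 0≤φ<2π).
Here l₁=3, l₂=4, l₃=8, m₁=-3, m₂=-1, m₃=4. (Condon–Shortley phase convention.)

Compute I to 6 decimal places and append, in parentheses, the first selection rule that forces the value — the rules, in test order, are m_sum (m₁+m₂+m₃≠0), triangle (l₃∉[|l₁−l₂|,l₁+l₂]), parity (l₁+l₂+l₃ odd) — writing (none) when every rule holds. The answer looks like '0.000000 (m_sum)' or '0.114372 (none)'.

0.000000 (triangle)

triangle: need 1≤l₃≤7, have 8; I=0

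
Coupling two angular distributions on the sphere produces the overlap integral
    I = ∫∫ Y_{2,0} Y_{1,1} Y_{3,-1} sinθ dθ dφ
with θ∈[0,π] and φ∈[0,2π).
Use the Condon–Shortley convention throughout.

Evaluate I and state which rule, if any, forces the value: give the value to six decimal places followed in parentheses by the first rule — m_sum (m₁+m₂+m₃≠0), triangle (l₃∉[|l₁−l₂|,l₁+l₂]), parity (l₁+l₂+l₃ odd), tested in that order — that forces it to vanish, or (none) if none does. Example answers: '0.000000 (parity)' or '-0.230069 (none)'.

Checks pass: Σm=0; 6 even; l₃=3∈[1,3].
(2·2+1)(2·1+1)(2·3+1) = 105
Δ: 0! 4! 2! / 7! → 1/105
sum: t=0:+1/4 = 1/4
3j²(2 1 3; 0 0 0) = Δ·Π!·Σ² = 3/35  (sign -1)
sum: t=0:+1/8 = 1/8
3j²(2 1 3; 0 1 -1) = Δ·Π!·Σ² = 2/35  (sign +1)
combine: 4πI² = 105·3/35·2/35 = 18/35
take √, sign -1: I = -0.20230066
No selection rule forces the value: the integral is nonzero (none).

-0.202301 (none)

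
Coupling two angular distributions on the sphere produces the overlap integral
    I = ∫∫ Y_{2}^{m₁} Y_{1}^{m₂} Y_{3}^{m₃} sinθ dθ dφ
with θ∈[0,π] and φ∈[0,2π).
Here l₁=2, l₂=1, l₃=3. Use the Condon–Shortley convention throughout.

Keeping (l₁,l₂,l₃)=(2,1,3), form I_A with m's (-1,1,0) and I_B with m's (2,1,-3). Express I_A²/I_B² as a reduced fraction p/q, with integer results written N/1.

1/5

l's match ⇒ only the (l;m) 3-j factors differ between A and B.
A: triangle coeff Δ(2,1,3) = 1/105; Σ_t [0,0]: t=0:+1/12 = 1/12; (3j)²=1/35 [(2 1 3; -1 1 0)], sign=-1
B: triangle coeff Δ(2,1,3) = 1/105; Σ_t [0,0]: t=0:+1/48 = 1/48; (3j)²=1/7 [(2 1 3; 2 1 -3)], sign=+1
I_A²/I_B² = (1/35)/(1/7) = 1/5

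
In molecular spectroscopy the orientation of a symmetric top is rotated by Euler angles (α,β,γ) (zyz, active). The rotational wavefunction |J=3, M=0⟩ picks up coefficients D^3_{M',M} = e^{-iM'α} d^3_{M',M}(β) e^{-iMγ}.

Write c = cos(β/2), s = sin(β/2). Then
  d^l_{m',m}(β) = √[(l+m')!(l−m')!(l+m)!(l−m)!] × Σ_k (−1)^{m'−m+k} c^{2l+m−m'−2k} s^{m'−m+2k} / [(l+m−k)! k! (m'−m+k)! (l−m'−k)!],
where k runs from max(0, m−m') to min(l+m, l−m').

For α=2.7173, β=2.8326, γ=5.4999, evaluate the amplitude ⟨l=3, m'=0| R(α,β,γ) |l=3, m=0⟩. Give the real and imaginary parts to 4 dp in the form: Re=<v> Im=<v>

Re=-0.7324 Im=0.0000

First d^3_{0,0}(β=2.8326), then the phase factors e^{-i(0)α} and e^{-i(0)γ}:
c=cos(2.832600/2)=0.153882, s=sin(2.832600/2)=0.988089; N=√[6·6·6·6]=36.000000
Admissible k: 0..3 (factorial args all ≥0)
  k=0: (−1)^0·36.0000/(36)·0.1539^6·0.9881^0 = +0.000013
  k=1: (−1)^1·36.0000/(4)·0.1539^4·0.9881^2 = -0.004927
  k=2: (−1)^2·36.0000/(4)·0.1539^2·0.9881^4 = +0.203145
  k=3: (−1)^3·36.0000/(36)·0.1539^0·0.9881^6 = -0.930630
d^3_{0,0}(2.8326) = +0.000013 -0.004927 +0.203145 -0.930630 = -0.732399
Attach z-rotation phases: D = e^{-i(0)(2.7173)}·(-0.732399)·e^{-i(0)(5.4999)} = -0.732399+0.000000i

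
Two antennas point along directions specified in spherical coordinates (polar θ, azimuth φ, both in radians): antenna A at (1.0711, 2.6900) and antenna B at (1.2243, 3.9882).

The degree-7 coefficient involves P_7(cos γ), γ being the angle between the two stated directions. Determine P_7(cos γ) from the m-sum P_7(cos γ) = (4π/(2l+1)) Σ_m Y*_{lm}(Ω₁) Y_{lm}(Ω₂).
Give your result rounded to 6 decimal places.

-0.051455

Summing Y*_{l m}(θ₁,φ₁)·Y_{l m}(θ₂,φ₂) over m ∈ [−7, 7]; prefactor 4π/(2·7+1) = 0.837758:
  m=-7: (0.200651, -0.003924) × (-0.305115, -0.113779) = (-0.061668, -0.021633)  (running Σ = (-0.061668, -0.021633))
  m=-6: (-0.372262, -0.171646) × (0.157959, 0.410594) = (0.011675, -0.179962)  (running Σ = (-0.049994, -0.201594))
  m=-5: (0.240662, 0.293282) × (0.062200, -0.119665) = (0.050065, -0.010557)  (running Σ = (0.000071, -0.212151))
  m=-4: (0.000745, 0.003102) × (0.283981, -0.070953) = (0.000432, 0.000828)  (running Σ = (0.000503, -0.211323))
  m=-3: (0.074005, -0.337242) × (-0.205633, -0.141216) = (-0.062842, 0.058897)  (running Σ = (-0.062339, -0.152425))
  m=-2: (-0.097164, 0.123246) × (-0.024198, -0.196679) = (0.026591, 0.016128)  (running Σ = (-0.035748, -0.136298))
  m=-1: (-0.256967, 0.124634) × (-0.184834, 0.208969) = (0.021452, -0.076735)  (running Σ = (-0.014297, -0.213032))
  m=0: (0.195782, -0.000000) × (-0.167669, 0.000000) = (-0.032827, 0.000000)  (running Σ = (-0.047123, -0.213032))
  m=1: (0.256967, 0.124634) × (0.184834, 0.208969) = (0.021452, 0.076735)  (running Σ = (-0.025672, -0.136298))
  m=2: (-0.097164, -0.123246) × (-0.024198, 0.196679) = (0.026591, -0.016128)  (running Σ = (0.000920, -0.152425))
  m=3: (-0.074005, -0.337242) × (0.205633, -0.141216) = (-0.062842, -0.058897)  (running Σ = (-0.061923, -0.211323))
  m=4: (0.000745, -0.003102) × (0.283981, 0.070953) = (0.000432, -0.000828)  (running Σ = (-0.061491, -0.212151))
  m=5: (-0.240662, 0.293282) × (-0.062200, -0.119665) = (0.050065, 0.010557)  (running Σ = (-0.011426, -0.201594))
  m=6: (-0.372262, 0.171646) × (0.157959, -0.410594) = (0.011675, 0.179962)  (running Σ = (0.000248, -0.021633))
  m=7: (-0.200651, -0.003924) × (0.305115, -0.113779) = (-0.061668, 0.021633)  (running Σ = (-0.061420, -0.000000))
Total Σ_m = (-0.061420, -0.000000). Multiply by 0.837758: (-0.051455, -0.000000). P_7(cos γ) = -0.051455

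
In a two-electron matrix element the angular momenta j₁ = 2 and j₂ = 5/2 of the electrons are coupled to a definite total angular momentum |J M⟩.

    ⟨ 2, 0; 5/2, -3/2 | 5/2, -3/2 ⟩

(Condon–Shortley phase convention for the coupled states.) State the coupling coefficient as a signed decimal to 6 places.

-0.119523  (= −√(1/70))

j₁+j₂−J=2  J+j₁−j₂=2  J−j₁+j₂=3  j₁+j₂+J+1=8
(j₁±m₁, j₂±m₂, J±M) = (2,2,1,4,1,4)
P² = 288/35
sum k=0..1:
  [0] +1/8 = 1/8
  [1] −1/6 = -1/6
S = -1/24
C² = P²·S² = 1/70 ; C = -0.119523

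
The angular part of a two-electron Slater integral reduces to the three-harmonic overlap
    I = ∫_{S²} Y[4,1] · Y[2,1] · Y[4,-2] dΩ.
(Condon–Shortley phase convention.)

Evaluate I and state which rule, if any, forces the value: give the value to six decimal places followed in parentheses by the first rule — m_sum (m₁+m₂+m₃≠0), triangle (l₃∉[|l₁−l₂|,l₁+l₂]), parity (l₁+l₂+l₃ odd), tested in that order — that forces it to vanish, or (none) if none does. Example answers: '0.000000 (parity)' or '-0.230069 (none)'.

0.127700 (none)

Rules hold: Σm=0, L=10 even, 2≤4≤6.
N = 9·5·9 = 405
Δ = 2!·6!·2!/11! = 1/13860
Racah Σ t=0..2: t=0:+1/192 t=1:−1/36 t=2:+1/192 = -5/288
⇒ 3j(4 2 4; 0 0 0)² = 20/693, sgn -1
Racah Σ t=1..2: t=1:−1/96 t=2:+1/240 = -1/160
⇒ 3j(4 2 4; 1 1 -2)² = 27/1540, sgn -1
4πI² = N·(3j₀)²·(3jₘ)² = 1215/5929
I = +1·√(0.204925/4π) = 0.12770047
No selection rule forces the value: the integral is nonzero (none).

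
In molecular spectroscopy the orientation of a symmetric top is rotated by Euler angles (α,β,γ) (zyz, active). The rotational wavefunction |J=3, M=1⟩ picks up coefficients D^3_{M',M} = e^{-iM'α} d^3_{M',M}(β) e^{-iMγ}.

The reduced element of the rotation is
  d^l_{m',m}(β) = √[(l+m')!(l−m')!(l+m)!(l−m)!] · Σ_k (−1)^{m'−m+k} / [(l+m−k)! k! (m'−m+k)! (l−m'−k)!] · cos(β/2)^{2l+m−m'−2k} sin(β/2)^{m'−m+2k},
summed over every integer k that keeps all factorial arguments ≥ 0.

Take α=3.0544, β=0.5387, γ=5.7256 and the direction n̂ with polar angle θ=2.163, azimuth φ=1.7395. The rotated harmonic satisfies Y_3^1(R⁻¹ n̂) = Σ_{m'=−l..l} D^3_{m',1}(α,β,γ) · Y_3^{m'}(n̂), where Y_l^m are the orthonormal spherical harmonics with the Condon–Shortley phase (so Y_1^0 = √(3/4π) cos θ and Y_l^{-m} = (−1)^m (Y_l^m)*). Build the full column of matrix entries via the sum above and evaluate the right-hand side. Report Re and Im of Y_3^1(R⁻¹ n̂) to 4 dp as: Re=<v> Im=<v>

Re=0.0823 Im=-0.0435

Need the full column D^3_{m',1} for m'=−3..3 at α=3.0544, β=0.5387, γ=5.7256.
cos(β/2)=0.963944, sin(β/2)=0.266105
d^3_{-3,1}: single k=4 term ⇒ +0.018045;  D = -0.017260-0.005264i
d^3_{-2,1}: k∈[3..4] ⇒ +0.106744 -0.004067 = +0.102677;  D = +0.095230+0.038390i
d^3_{-1,1}: k∈[2..4] ⇒ +0.366830 -0.037274 +0.000355 = +0.329911;  D = -0.294079-0.149528i
d^3_{0,1}: k∈[1..3] ⇒ +0.767190 -0.175399 +0.004456 = +0.596247;  D = +0.505936+0.315497i
d^3_{1,1}: k∈[0..2] ⇒ +0.802252 -0.489106 +0.027955 = +0.341102;  D = -0.272620-0.205009i
d^3_{2,1}: k∈[0..1] ⇒ -0.700345 +0.106744 = -0.593601;  D = -0.441555-0.396725i
d^3_{3,1}: single k=0 term ⇒ +0.236788;  D = -0.161686-0.172991i
Y_3^{m'}(θ=2.163,φ=1.7395) and Σ D·Y over m':
  (-0.0173-0.0053i)·(+0.1155+0.2084i)  (+0.0952+0.0384i)·(+0.3706-0.1300i)  (-0.2941-0.1495i)·(-0.0251-0.1475i)  (+0.5059+0.3155i)·(+0.3004+0.0000i)  (-0.2726-0.2050i)·(+0.0251-0.1475i)  (-0.4416-0.3967i)·(+0.3706+0.1300i)  (-0.1617-0.1730i)·(-0.1155+0.2084i)
Y_3^1(R⁻¹ n̂) = +0.082306-0.043545i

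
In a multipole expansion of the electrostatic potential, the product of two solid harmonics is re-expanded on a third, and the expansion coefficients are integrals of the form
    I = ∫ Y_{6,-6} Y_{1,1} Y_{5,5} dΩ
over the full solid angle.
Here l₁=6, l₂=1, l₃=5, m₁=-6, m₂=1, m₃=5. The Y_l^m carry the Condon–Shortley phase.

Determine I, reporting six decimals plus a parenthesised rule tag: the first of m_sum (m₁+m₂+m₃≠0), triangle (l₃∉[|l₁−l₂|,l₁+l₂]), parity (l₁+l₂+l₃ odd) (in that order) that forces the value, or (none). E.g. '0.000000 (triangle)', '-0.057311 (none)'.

Rules hold: Σm=0, L=12 even, 5≤5≤7.
N = 13·3·11 = 429
Δ = 2!·10!·0!/13! = 1/858
Racah Σ t=1..1: t=1:−1/14400 = -1/14400
⇒ 3j(6 1 5; 0 0 0)² = 6/143, sgn +1
Racah Σ t=2..2: t=2:+1/7257600 = 1/7257600
⇒ 3j(6 1 5; -6 1 5)² = 1/13, sgn +1
4πI² = N·(3j₀)²·(3jₘ)² = 18/13
I = +1·√(1.38462/4π) = 0.33194004
No selection rule forces the value: the integral is nonzero (none).

0.331940 (none)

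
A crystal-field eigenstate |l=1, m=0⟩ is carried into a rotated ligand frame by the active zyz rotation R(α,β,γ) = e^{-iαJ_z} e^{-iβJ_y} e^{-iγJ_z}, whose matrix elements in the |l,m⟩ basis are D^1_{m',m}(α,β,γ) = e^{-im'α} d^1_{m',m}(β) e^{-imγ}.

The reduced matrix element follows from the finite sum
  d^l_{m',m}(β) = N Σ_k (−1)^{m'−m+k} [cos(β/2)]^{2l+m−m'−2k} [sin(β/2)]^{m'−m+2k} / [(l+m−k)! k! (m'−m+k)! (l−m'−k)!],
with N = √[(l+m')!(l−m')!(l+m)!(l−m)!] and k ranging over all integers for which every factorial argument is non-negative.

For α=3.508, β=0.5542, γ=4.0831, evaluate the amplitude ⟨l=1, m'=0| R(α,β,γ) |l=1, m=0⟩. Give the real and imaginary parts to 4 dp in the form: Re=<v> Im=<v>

Split into d^1_{0,0}(β=0.5542) × two z-phases.
With c≡cos(β/2)=0.961853 and s≡sin(β/2)=0.273567, N=[1·1·1·1]^{1/2}=1.000000
k: max(0,(0)−(0))=0 … min(1+(0),1−(0))=1
  k=0: (−1)^0·1.0000/(1)·0.9619^2·0.2736^0 = +0.925161
  k=1: (−1)^1·1.0000/(1)·0.9619^0·0.2736^2 = -0.074839
d^1_{0,0}(0.5542) = +0.925161 -0.074839 = +0.850322
D = (+1.000000+0.000000i)·(+0.850322)·(+1.000000+0.000000i) = +0.850322+0.000000i

Re=0.8503 Im=0.0000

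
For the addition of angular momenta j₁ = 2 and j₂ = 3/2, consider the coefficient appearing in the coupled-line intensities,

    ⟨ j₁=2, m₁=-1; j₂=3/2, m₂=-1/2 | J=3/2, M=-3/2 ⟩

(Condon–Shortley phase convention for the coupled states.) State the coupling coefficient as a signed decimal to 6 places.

j₁+j₂−J=2  J+j₁−j₂=2  J−j₁+j₂=1  j₁+j₂+J+1=6
(j₁±m₁, j₂±m₂, J±M) = (1,3,1,2,0,3)
P² = 8/5
sum k=1..1:
  [1] −1/2 = -1/2
S = -1/2
C² = P²·S² = 2/5 ; C = -0.632456

−√(2/5) ≈ -0.632456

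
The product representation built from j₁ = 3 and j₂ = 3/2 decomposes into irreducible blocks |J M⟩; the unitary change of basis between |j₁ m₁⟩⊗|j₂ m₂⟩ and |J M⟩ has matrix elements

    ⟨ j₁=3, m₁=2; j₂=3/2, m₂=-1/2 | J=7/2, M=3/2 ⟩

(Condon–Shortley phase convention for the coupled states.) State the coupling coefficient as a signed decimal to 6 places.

+0.654654

√[8·1!5!2!/9! · 5!1!1!2!5!2!] = √(6400/21)
  +(−1)^0/∏(0,1,1,1,4,1)! = 1/24  (running 1/24)
  +(−1)^1/∏(1,0,0,0,5,2)! = -1/240  (running 3/80)
⟨..|..⟩ = √(6400/21)·(3/80) = +0.654654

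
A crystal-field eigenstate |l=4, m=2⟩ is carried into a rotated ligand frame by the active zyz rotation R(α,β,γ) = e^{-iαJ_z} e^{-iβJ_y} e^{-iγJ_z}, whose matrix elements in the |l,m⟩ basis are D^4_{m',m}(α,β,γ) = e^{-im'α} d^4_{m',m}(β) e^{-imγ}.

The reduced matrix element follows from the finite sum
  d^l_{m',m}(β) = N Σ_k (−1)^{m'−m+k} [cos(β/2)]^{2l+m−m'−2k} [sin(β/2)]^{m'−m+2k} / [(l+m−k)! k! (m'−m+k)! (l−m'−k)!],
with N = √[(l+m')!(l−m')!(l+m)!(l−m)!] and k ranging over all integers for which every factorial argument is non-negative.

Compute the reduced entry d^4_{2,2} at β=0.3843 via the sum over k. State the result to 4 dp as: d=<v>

d^4_{2,2}(β=0.3843) via the finite sum:
Half-angle: c=0.981596, s=0.190970. N=√(720·2·720·2)=1440.000000
k∈{0,1,2} keeps every argument non-negative
  k=0: (−1)^0·1440.0000/(1440)·0.9816^8·0.1910^0 = +0.861910
  k=1: (−1)^1·1440.0000/(120)·0.9816^6·0.1910^2 = -0.391478
  k=2: (−1)^2·1440.0000/(96)·0.9816^4·0.1910^4 = +0.018522
d^4_{2,2}(0.3843) = +0.861910 -0.391478 +0.018522 = +0.488954

d=0.4890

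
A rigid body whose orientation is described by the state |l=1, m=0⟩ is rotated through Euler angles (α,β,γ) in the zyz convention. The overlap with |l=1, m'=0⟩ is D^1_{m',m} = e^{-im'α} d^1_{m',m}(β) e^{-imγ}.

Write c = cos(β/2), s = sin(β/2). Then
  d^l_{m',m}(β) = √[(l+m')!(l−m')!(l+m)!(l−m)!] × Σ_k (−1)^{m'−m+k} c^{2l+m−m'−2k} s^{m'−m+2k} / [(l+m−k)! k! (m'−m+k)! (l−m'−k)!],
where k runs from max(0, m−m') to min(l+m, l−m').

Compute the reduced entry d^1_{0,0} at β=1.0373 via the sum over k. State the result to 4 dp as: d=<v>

d=0.5085

d^1_{0,0}(β=1.0373) via the finite sum:
c=cos(1.037300/2)=0.868489, s=sin(1.037300/2)=0.495708; N=√[1·1·1·1]=1.000000
The bounds max(0,m−m')=0 and min(l+m,l−m')=1 give 2 terms
  k=0: (−1)^0·1.0000/(1)·0.8685^2·0.4957^0 = +0.754273
  k=1: (−1)^1·1.0000/(1)·0.8685^0·0.4957^2 = -0.245727
d^1_{0,0}(1.0373) = +0.754273 -0.245727 = +0.508547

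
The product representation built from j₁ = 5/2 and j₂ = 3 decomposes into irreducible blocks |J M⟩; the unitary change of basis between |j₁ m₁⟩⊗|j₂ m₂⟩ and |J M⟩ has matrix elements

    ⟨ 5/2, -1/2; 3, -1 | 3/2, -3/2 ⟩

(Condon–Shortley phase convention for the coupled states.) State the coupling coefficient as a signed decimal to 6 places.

+√(9/35) = +0.507093

j₁+j₂−J=4  J+j₁−j₂=1  J−j₁+j₂=2  j₁+j₂+J+1=8
(j₁±m₁, j₂±m₂, J±M) = (2,3,2,4,0,3)
P² = 576/35
sum k=2..2:
  [2] +1/8 = 1/8
S = 1/8
C² = P²·S² = 9/35 ; C = +0.507093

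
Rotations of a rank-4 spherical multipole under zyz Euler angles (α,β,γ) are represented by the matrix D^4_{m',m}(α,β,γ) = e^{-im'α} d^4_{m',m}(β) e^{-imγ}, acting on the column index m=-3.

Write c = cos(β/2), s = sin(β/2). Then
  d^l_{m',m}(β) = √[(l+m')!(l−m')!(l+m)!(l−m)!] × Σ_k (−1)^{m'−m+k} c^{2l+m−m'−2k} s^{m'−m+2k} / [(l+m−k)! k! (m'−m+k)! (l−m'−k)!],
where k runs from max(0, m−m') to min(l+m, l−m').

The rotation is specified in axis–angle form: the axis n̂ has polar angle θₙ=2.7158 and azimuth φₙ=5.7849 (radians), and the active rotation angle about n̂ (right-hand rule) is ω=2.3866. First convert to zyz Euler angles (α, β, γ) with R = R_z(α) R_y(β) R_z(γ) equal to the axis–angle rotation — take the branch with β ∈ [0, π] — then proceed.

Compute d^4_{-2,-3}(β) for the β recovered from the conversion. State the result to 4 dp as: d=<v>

d=-0.3956

Axis–angle → zyz. n̂ = (sinθₙcosφₙ, sinθₙsinφₙ, cosθₙ) = (+0.362818, -0.197401, -0.910712), ω = 2.3866.
R = I cosω + sinω [n̂]ₓ + (1−cosω) n̂n̂ᵀ gives
  R = [-0.500771, +0.500315, -0.706338; -0.747876, -0.660930, +0.062069; -0.435786, +0.559336, +0.705149]
β = atan2(√(R₁₃²+R₂₃²), R₃₃) = 0.788164; α = atan2(R₂₃, R₁₃) mod 2π = 3.053943; γ = atan2(R₃₂, −R₃₁) mod 2π = 0.908921
d^4_{-2,-3}(β=0.7882) via the finite sum:
c=cos(0.788164/2)=0.923349, s=sin(0.788164/2)=0.383961; N=√[2·720·1·5040]=2693.993318
Admissible k: 0..1 (factorial args all ≥0)
  k=0: (−1)^1·2693.9933/(720)·0.9233^7·0.3840^1 = -0.822079
  k=1: (−1)^2·2693.9933/(240)·0.9233^5·0.3840^3 = +0.426458
d^4_{-2,-3}(0.7882) = -0.822079 +0.426458 = -0.395621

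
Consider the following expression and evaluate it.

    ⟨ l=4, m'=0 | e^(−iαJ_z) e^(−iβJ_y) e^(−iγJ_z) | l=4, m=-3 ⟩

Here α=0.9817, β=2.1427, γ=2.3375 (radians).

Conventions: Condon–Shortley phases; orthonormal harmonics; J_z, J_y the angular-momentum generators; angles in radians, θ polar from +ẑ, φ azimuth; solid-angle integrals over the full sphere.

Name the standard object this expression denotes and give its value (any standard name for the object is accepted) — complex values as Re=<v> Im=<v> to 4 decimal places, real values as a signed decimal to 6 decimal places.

Wigner D-matrix element, Re=0.3549 Im=0.3171

This is a Wigner D-matrix element — the rotation-matrix element ⟨l m'| R(α,β,γ) |l m⟩ in the angular-momentum basis.
Split into d^4_{0,-3}(β=2.1427) × two z-phases.
Half-angle: c=0.478940, s=0.877848. N=√(24·24·1·5040)=1703.830978
k∈{0,1} keeps every argument non-negative
  k=0: (−1)^3·1703.8310/(144)·0.4789^5·0.8778^3 = -0.201709
  k=1: (−1)^4·1703.8310/(144)·0.4789^3·0.8778^5 = +0.677645
d^4_{0,-3}(2.1427) = -0.201709 +0.677645 = +0.475936
Attach z-rotation phases: D = e^{-i(0)(0.9817)}·(+0.475936)·e^{-i(-3)(2.3375)} = +0.354873+0.317144i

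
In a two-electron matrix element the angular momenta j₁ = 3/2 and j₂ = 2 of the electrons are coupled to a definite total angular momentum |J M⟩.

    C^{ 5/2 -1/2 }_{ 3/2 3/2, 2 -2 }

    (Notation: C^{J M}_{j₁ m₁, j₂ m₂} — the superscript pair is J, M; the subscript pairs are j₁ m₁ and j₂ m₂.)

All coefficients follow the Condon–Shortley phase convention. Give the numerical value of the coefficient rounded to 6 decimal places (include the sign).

triangle: 1!*2!*3!/7! = 12/5040
(j±m)!: 3!*0!*0!*4!*2!*3! = 1728
prefactor² = (2J+1)*Δ*N² = 864/35
  k=0: +1/(0!*1!*0!*0!*2!*3!) = 1/12
Σ = 1/12  ⇒  CG² = 864/35*(1/12)² = 6/35
CG = +√(6/35) = +0.414039

+√(6/35) = +0.414039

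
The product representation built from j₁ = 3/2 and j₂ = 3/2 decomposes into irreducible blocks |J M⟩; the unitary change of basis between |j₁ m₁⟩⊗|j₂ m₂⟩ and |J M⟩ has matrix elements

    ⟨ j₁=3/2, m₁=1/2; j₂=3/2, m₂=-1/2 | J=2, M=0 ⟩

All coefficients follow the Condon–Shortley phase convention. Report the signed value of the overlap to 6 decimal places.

triangle: 1!×2!×2!/6! = 4/720
(j±m)!: 2!×1!×1!×2!×2!×2! = 16
prefactor² = (2J+1)×Δ×N² = 4/9
  k=0: +1/(0!×1!×1!×1!×1!×1!) = 1
  k=1: −1/(1!×0!×0!×0!×2!×2!) = -1/4
Σ = 3/4  ⇒  CG² = 4/9×(3/4)² = 1/4
CG = +√(1/4) = +0.500000

+√(1/4) = +0.500000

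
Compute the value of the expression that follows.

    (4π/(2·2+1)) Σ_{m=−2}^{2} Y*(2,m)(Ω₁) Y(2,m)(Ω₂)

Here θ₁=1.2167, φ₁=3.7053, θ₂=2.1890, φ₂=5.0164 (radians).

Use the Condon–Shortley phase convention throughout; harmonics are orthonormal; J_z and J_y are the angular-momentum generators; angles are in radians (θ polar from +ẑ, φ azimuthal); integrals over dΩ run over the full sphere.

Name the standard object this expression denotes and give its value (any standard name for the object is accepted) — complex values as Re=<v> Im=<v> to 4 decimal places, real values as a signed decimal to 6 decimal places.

Legendre polynomial (addition theorem), -0.499967

This sum is the spherical-harmonic addition theorem: it equals the Legendre polynomial P_l(cos γ) of the angle γ between the two directions.
Summing Y*_{l m}(θ₁,φ₁)·Y_{l m}(θ₂,φ₂) over m ∈ [−2, 2]; prefactor 4π/(2·2+1) = 2.513274:
  [-2]  conj(Y_{2,-2})(Ω₁) = +0.145787+0.306973i ; Y_{2,-2}(Ω₂) = -0.210549+0.146538i ; Δ = -0.075678-0.043269i
  [-1]  conj(Y_{2,-1})(Ω₁) = -0.212382-0.134252i ; Y_{2,-1}(Ω₂) = -0.109226-0.348147i ; Δ = -0.023542+0.088604i
  [+0]  conj(Y_{2,0})(Ω₁) = -0.201632-0.000000i ; Y_{2,0}(Ω₂) = +0.002432+0.000000i ; Δ = -0.000490-0.000000i
  [+1]  conj(Y_{2,1})(Ω₁) = +0.212382-0.134252i ; Y_{2,1}(Ω₂) = +0.109226-0.348147i ; Δ = -0.023542-0.088604i
  [+2]  conj(Y_{2,2})(Ω₁) = +0.145787-0.306973i ; Y_{2,2}(Ω₂) = -0.210549-0.146538i ; Δ = -0.075678+0.043269i
Σ over m = -0.198931+0.000000i; ×(4π/5) → -0.499967+0.000000i. Real part: -0.499967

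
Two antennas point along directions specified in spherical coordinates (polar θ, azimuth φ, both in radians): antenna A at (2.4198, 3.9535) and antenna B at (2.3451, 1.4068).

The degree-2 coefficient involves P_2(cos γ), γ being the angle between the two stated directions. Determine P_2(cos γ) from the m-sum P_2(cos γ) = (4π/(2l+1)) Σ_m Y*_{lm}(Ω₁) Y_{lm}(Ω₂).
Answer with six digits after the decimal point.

Expand P_2 via completeness: Σ_{m} conj(Y_{2,m}) at Ω₁ times Y_{2,m} at Ω₂ —
  m=-2: Y*=-0.008937+0.168397i  Y=-0.186898-0.063598i  product +0.012380-0.030905i
  m=-1: Y*=+0.263654+0.278016i  Y=-0.063048+0.380998i  product -0.122546+0.082923i
  m=+0: Y*=+0.217716-0.000000i  Y=+0.147199+0.000000i  product +0.032048+0.000000i
  m=+1: Y*=-0.263654+0.278016i  Y=+0.063048+0.380998i  product -0.122546-0.082923i
  m=+2: Y*=-0.008937-0.168397i  Y=-0.186898+0.063598i  product +0.012380+0.030905i
Total Σ_m = -0.188285+0.000000i. Multiply by 2.513274: -0.473213+0.000000i. P_2(cos γ) = -0.473213

-0.473213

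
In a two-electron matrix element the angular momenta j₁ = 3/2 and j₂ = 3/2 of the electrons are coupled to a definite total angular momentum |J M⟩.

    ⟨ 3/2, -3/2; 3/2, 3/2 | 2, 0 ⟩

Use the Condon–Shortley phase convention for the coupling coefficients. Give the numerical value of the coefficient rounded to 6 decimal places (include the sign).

√[5·1!2!2!/6! · 0!3!3!0!2!2!] = √(4)
  +(−1)^1/∏(1,0,2,2,0,0)! = -1/4  (running -1/4)
⟨..|..⟩ = √(4)·(-1/4) = -0.500000

−√(1/4) ≈ -0.500000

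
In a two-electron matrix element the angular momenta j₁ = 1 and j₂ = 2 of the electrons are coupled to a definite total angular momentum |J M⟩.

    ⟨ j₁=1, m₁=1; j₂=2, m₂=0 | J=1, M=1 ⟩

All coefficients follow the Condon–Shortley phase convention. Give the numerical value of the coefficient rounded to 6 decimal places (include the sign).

+0.316228

√[3·2!0!2!/5! · 2!0!2!2!2!0!] = √(8/5)
  +(−1)^0/∏(0,2,0,2,0,0)! = 1/4  (running 1/4)
⟨..|..⟩ = √(8/5)·(1/4) = +0.316228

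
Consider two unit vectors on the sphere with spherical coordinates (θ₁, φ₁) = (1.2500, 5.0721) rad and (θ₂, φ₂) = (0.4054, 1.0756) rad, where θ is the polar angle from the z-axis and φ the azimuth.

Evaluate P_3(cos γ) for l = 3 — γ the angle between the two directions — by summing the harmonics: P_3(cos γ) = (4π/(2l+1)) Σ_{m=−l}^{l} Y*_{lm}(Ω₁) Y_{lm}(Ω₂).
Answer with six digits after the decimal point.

Summing Y*_{l m}(θ₁,φ₁)·Y_{l m}(θ₂,φ₂) over m ∈ [−3, 3]; prefactor 4π/(2·3+1) = 1.795196:
  term(m=-3) = +0.007649-0.004977i   from Y*(Ω₁)=-0.314335+0.168335i, Y(Ω₂)=-0.025501+0.002178i
  term(m=-2) = -0.005874+0.041984i   from Y*(Ω₁)=-0.218295-0.191236i, Y(Ω₂)=-0.080102-0.122155i
  term(m=-1) = +0.041570+0.047791i   from Y*(Ω₁)=-0.054287+0.144353i, Y(Ω₂)=+0.195170-0.361371i
  term(m=+0) = -0.123448-0.000000i   from Y*(Ω₁)=-0.294514-0.000000i, Y(Ω₂)=+0.419160+0.000000i
  term(m=+1) = +0.041570-0.047791i   from Y*(Ω₁)=+0.054287+0.144353i, Y(Ω₂)=-0.195170-0.361371i
  term(m=+2) = -0.005874-0.041984i   from Y*(Ω₁)=-0.218295+0.191236i, Y(Ω₂)=-0.080102+0.122155i
  term(m=+3) = +0.007649+0.004977i   from Y*(Ω₁)=+0.314335+0.168335i, Y(Ω₂)=+0.025501+0.002178i
Σ over m = -0.036760-0.000000i; ×(4π/7) → -0.065991-0.000000i. Real part: -0.065991

-0.065991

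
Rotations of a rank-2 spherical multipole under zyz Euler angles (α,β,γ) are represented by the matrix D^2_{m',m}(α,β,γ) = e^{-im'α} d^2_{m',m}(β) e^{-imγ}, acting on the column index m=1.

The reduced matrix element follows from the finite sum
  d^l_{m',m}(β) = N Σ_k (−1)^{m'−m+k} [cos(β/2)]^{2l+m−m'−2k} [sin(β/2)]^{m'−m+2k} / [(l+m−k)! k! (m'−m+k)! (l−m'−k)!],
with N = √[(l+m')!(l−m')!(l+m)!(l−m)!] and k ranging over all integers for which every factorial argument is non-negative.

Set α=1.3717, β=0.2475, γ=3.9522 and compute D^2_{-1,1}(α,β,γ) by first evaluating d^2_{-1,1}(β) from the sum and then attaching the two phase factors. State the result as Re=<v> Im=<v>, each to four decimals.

D^2_{-1,1}(1.3717,0.2475,3.9522) = e^{-i·-1·1.3717}·d^2_{-1,1}(0.2475)·e^{-i·1·3.9522}. Compute d first:
Half-angle: c=0.992353, s=0.123434. N=√(1·6·6·1)=6.000000
k: max(0,(1)−(-1))=2 … min(2+(1),2−(-1))=3
  k=2: (−1)^0·6.0000/(2)·0.9924^2·0.1234^2 = +0.045012
  k=3: (−1)^1·6.0000/(6)·0.9924^0·0.1234^4 = -0.000232
d^2_{-1,1}(0.2475) = +0.045012 -0.000232 = +0.044780
D = (+0.197784+0.980246i)·(+0.044780)·(-0.689058+0.724706i) = -0.037914-0.023828i

Re=-0.0379 Im=-0.0238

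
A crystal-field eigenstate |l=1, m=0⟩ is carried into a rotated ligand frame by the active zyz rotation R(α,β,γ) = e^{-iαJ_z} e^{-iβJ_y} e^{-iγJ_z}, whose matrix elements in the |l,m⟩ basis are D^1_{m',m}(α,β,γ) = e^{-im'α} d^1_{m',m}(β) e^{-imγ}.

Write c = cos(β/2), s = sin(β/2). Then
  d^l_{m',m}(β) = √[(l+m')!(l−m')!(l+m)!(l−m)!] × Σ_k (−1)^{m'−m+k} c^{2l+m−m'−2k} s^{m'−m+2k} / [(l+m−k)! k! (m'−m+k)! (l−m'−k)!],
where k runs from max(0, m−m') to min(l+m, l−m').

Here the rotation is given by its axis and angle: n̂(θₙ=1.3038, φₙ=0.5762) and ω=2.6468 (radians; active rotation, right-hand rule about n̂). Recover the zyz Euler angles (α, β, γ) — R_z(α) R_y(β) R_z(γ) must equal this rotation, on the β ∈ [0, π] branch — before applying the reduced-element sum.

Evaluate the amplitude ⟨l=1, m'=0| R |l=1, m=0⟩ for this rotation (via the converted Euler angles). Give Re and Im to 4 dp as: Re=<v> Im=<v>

Axis–angle → zyz. n̂ = (sinθₙcosφₙ, sinθₙsinφₙ, cosθₙ) = (+0.808828, +0.525536, +0.263835), ω = 2.6468.
R = I cosω + sinω [n̂]ₓ + (1−cosω) n̂n̂ᵀ gives
  R = [+0.349877, +0.673875, +0.650752; +0.924439, -0.360814, -0.123390; +0.151651, +0.644752, -0.749197]
β = atan2(√(R₁₃²+R₂₃²), R₃₃) = 2.417646; α = atan2(R₂₃, R₁₃) mod 2π = 6.095798; γ = atan2(R₃₂, −R₃₁) mod 2π = 1.801805
D^1_{0,0}(6.0958,2.4176,1.8018) = e^{-i·0·6.0958}·d^1_{0,0}(2.4176)·e^{-i·0·1.8018}. Compute d first:
Half-angle: c=0.354120, s=0.935200. N=√(1·1·1·1)=1.000000
k: max(0,(0)−(0))=0 … min(1+(0),1−(0))=1
  k=0: (−1)^0·1.0000/(1)·0.3541^2·0.9352^0 = +0.125401
  k=1: (−1)^1·1.0000/(1)·0.3541^0·0.9352^2 = -0.874599
d^1_{0,0}(2.4176) = +0.125401 -0.874599 = -0.749197
D = (+1.000000+0.000000i)·(-0.749197)·(+1.000000+0.000000i) = -0.749197+0.000000i

Re=-0.7492 Im=0.0000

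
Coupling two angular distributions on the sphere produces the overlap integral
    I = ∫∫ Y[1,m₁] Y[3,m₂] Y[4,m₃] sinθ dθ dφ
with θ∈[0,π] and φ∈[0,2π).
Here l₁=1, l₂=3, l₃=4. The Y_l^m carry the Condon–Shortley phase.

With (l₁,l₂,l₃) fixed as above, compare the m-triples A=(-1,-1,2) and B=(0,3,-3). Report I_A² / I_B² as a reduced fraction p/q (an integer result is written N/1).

Shared (l₁,l₂,l₃)=(1,3,4): N and (l;000)² cancel in I_A²/I_B².
A: Δ = 0!·2!·6!/9! = 1/252; Racah Σ t=0..0: t=0:+1/96 = 1/96; ⇒ 3j(1 3 4; -1 -1 2)² = 5/84, sgn +1
B: Δ = 0!·2!·6!/9! = 1/252; Racah Σ t=0..0: t=0:+1/720 = 1/720; ⇒ 3j(1 3 4; 0 3 -3)² = 1/36, sgn -1
I_A²/I_B² = (5/84)/(1/36) = 15/7

15/7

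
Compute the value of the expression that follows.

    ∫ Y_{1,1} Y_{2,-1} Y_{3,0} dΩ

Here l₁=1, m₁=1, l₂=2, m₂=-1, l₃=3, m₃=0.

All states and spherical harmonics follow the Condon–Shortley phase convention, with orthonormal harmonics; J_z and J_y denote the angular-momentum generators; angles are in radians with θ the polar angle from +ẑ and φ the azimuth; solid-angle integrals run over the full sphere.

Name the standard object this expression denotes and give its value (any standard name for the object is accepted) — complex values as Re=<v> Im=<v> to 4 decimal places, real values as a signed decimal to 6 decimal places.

Gaunt coefficient, +0.143048

This is a Gaunt coefficient — the integral of a triple product of spherical harmonics over the sphere.
Checks pass: Σm=0; 6 even; l₃=3∈[1,3].
(2·1+1)(2·2+1)(2·3+1) = 105
Δ: 0! 2! 4! / 7! → 1/105
sum: t=0:+1/4 = 1/4
3j²(1 2 3; 0 0 0) = Δ·Π!·Σ² = 3/35  (sign -1)
sum: t=0:+1/12 = 1/12
3j²(1 2 3; 1 -1 0) = Δ·Π!·Σ² = 1/35  (sign -1)
combine: 4πI² = 105·3/35·1/35 = 9/35
take √, sign +1: I = 0.14304817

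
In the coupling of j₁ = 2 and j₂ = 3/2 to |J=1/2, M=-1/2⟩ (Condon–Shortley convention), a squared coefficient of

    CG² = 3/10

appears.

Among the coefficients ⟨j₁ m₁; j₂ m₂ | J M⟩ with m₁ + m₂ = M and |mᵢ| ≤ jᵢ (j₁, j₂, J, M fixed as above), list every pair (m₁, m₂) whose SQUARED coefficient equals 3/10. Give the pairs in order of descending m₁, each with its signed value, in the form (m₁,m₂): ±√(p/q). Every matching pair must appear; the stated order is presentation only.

(-1,1/2): +√(3/10)

Admissible pairs with m₁+m₂ = M = -1/2: (-2,3/2), (-1,1/2), (0,-1/2), (1,-3/2)
  (m₁,m₂)=(1,-3/2): CG² = 1/10, CG = +√(1/10)
  (m₁,m₂)=(0,-1/2): CG² = 1/5, CG = −√(1/5)
  (m₁,m₂)=(-1,1/2): CG² = 3/10, CG = +√(3/10)   ← matches the target
  (m₁,m₂)=(-2,3/2): CG² = 2/5, CG = −√(2/5)
Pairs with CG² = 3/10: (-1,1/2): +√(3/10)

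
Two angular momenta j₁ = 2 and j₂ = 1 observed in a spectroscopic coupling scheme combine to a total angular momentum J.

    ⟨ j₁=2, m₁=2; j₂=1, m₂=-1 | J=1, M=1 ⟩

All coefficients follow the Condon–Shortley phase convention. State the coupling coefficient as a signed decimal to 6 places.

+√(3/5) = +0.774597

triangle: 2!·2!·0!/5! = 4/120
(j±m)!: 4!·0!·0!·2!·2!·0! = 96
prefactor² = (2J+1)·Δ·N² = 48/5
  k=0: +1/(0!·2!·0!·0!·2!·0!) = 1/4
Σ = 1/4  ⇒  CG² = 48/5·(1/4)² = 3/5
CG = +√(3/5) = +0.774597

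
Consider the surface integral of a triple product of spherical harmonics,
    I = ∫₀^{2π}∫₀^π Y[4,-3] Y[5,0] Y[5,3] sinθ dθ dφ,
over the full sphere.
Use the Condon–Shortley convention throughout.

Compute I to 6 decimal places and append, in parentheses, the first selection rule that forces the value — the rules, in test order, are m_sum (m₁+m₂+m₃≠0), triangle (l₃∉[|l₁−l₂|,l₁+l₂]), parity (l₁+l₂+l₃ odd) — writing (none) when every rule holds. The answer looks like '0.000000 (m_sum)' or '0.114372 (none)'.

0.130198 (none)

Rules hold: Σm=0, L=14 even, 1≤5≤9.
N = 9·11·11 = 1089
Δ = 4!·4!·6!/15! = 1/3153150
Racah Σ t=0..4: t=0:+1/69120 t=1:−1/1728 t=2:+1/576 t=3:−1/1728 t=4:+1/69120 = 7/11520
⇒ 3j(4 5 5; 0 0 0)² = 2/143, sgn -1
Racah Σ t=3..4: t=3:−1/6912 t=4:+1/17280 = -1/11520
⇒ 3j(4 5 5; -3 0 3)² = 2/143, sgn -1
4πI² = N·(3j₀)²·(3jₘ)² = 36/169
I = +1·√(0.213018/4π) = 0.13019760
No selection rule forces the value: the integral is nonzero (none).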